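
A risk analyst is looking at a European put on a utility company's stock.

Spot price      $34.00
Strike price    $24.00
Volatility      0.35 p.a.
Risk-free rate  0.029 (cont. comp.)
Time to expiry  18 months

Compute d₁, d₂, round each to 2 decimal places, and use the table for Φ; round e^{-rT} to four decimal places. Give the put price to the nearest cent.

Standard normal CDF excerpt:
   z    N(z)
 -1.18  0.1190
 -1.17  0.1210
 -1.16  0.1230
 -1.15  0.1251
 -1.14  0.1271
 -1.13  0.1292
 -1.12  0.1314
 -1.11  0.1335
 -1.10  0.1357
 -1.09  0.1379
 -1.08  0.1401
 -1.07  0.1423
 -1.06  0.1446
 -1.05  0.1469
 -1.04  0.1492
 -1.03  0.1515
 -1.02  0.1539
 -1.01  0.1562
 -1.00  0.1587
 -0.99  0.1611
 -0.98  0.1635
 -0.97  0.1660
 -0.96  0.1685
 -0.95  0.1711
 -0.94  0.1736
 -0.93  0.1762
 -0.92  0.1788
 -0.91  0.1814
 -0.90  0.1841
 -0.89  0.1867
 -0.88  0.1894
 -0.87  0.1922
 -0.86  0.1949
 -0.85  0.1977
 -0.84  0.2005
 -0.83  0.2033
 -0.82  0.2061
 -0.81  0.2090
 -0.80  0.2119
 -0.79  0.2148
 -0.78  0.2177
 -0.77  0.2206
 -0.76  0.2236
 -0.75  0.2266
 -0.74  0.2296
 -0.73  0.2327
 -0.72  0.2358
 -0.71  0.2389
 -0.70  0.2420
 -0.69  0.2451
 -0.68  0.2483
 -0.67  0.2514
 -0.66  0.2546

$1.17

T = 1.5;  σ√T = 0.4287
d₁ = [ln(34/24) + (0.029 + ½·0.35²)·1.5] / (σ√T) = (0.3483 + 0.1354) / 0.4287 = 1.1284 ≈ 1.13
d₂ = 1.1284 − 0.4287 = 0.6997 ≈ 0.70
e^(−rT) = e^(−0.029·1.5) = 0.9574
P = 24·0.9574·N(-0.70) − 34·N(-1.13) = 24·0.9574·0.2420 − 34·0.1292 = 5.5606 − 4.3928 = 1.1678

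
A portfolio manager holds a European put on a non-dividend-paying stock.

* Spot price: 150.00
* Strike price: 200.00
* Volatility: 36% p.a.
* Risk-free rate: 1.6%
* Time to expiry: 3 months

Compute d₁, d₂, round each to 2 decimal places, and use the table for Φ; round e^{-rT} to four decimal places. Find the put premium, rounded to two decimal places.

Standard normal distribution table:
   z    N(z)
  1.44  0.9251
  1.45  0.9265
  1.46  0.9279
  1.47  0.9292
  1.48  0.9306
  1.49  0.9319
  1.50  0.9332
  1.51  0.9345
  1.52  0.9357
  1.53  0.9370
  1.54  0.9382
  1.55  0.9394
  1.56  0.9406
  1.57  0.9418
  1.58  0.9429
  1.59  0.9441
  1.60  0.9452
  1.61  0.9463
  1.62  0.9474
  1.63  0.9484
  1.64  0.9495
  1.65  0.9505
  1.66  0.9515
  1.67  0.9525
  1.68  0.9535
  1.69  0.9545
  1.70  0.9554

49.95

σ√T = 0.36·√0.25 = 0.1800
d₁ = [ln(150/200) + (0.016 + 0.36²/2)·0.25] / 0.1800 = [-0.2877 + 0.0202] / 0.1800 = -1.4860 → -1.49
d₂ = d₁ − σ√T = -1.4860 − 0.1800 = -1.6660 → -1.67
exp(−rT) = exp(−0.016·0.25) = 0.9960
P = 200·0.9960·N(1.67) − 150·N(1.49) = 200·0.9960·0.9525 − 150·0.9319 = 189.7380 − 139.7850 = 49.9530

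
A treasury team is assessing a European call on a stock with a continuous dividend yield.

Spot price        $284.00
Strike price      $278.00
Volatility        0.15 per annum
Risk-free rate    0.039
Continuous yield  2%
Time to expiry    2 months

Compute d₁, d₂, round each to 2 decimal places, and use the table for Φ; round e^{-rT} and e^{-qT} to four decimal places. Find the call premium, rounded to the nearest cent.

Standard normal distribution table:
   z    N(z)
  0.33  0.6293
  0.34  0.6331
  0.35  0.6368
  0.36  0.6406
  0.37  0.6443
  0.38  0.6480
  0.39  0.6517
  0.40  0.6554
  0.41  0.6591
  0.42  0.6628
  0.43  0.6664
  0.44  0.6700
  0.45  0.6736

σ√T = 0.15·√0.1667 = 0.0612
ln(S/K) + (r − q + σ²/2)T = ln(284/278) + (0.039 − 0.02 + 0.15²/2)·0.1667 = 0.0214 + 0.0050 = 0.0264
d₁ = 0.0264 / 0.0612 = 0.4310 which rounds to 0.43
d₂ = d₁ − σ√T = 0.4310 − 0.0612 = 0.3698 which rounds to 0.37
exp(−qT) = exp(−0.02·0.1667) = 0.9967;  exp(−rT) = exp(−0.039·0.1667) = 0.9935
N(d₁) = N(0.43) = 0.6664;  N(d₂) = N(0.37) = 0.6443
C = 284·0.9967·0.6664 − 278·0.9935·0.6443 = 188.6330 − 177.9511 = 10.6819

$10.68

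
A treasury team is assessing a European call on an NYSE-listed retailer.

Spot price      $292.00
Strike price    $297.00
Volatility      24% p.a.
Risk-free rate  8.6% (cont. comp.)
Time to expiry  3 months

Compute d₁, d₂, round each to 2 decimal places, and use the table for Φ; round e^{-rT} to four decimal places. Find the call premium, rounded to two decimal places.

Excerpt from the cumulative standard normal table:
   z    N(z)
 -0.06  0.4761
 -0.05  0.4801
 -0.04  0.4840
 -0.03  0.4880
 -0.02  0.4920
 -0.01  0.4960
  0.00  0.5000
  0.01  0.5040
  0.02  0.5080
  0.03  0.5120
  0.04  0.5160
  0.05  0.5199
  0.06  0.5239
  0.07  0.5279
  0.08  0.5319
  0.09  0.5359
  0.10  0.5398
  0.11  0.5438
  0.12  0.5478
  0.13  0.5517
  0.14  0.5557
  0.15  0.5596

σ√T = 0.24 × 0.5000 = 0.1200
d₁ = [ln(292/297) + (0.086 + ½·0.24²)·0.25] / (σ√T) = (-0.0170 + 0.0287) / 0.1200 = 0.0977 ⇒ 0.10
d₂ = 0.0977 − 0.1200 = -0.0223 ⇒ -0.02
e^(−rT) = e^(−0.086·0.25) = 0.9787
C = 292·N(0.10) − 297·0.9787·N(-0.02) = 292·0.5398 − 297·0.9787·0.4920 = 157.6216 − 143.0116 = 14.6100

$14.61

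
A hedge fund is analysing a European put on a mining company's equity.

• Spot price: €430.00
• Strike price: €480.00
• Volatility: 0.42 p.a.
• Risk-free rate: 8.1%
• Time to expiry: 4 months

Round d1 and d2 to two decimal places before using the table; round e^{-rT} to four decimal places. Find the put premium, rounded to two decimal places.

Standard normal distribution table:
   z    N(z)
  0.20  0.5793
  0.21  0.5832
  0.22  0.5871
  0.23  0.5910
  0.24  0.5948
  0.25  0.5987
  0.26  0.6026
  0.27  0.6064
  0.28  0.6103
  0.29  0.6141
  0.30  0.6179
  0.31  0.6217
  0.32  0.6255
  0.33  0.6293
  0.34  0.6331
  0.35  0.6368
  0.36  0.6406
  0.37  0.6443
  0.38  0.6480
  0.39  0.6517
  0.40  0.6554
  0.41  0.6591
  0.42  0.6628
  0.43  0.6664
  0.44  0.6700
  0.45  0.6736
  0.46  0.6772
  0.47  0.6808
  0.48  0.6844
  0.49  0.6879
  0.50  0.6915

σ√T = 0.42·√0.3333 = 0.2425
d₁ = [ln(430/480) + (0.081 + ½·0.42²)·0.3333] / (σ√T) = (-0.1100 + 0.0564) / 0.2425 = -0.2210 ≈ -0.22
d₂ = -0.2210 − 0.2425 = -0.4635 ≈ -0.46
e^(−rT) = e^(−0.081·0.3333) = 0.9734
N(−d₂) = N(0.46) = 0.6772;  N(−d₁) = N(0.22) = 0.5871
P = 480·0.9734·0.6772 − 430·0.5871 = 316.4095 − 252.4530 = 63.9565

€63.96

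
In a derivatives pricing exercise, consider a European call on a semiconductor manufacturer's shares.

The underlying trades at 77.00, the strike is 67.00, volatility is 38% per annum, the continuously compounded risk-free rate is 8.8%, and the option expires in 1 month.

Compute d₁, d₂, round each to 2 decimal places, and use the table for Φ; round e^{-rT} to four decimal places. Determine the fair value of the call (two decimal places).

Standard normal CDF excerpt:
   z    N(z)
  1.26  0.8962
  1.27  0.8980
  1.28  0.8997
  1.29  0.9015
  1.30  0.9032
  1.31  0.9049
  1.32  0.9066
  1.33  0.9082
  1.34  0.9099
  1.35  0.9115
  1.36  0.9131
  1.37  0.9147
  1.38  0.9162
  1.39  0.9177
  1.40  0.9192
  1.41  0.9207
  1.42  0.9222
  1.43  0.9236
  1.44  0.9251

10.82

σ√T = 0.38 × 0.2887 = 0.1097
d₁ = [ln(77/67) + (0.088 + 0.38²/2)·0.08333] / 0.1097 = [0.1391 + 0.0134] / 0.1097 = 1.3899 → 1.39
d₂ = d₁ − σ√T = 1.3899 − 0.1097 = 1.2802 → 1.28
e^(−rT) = e^(−0.088·0.08333) = 0.9927
N(d₁) = N(1.39) = 0.9177;  N(d₂) = N(1.28) = 0.8997
C = 77·0.9177 − 67·0.9927·0.8997 = 70.6629 − 59.8399 = 10.8230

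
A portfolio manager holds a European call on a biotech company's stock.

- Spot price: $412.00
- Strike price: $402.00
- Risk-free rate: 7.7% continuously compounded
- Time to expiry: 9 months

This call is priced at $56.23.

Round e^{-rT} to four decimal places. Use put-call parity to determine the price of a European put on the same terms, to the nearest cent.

$23.68

e^(−rT) = e^(−0.077·0.75) = 0.9439
Put-call parity: C − P = S − K·e^(−rT) = 412 − 402·0.9439 = 412 − 379.4478 = 32.5522
P = C − (C − P) = 56.23 − (32.5522) = 23.6778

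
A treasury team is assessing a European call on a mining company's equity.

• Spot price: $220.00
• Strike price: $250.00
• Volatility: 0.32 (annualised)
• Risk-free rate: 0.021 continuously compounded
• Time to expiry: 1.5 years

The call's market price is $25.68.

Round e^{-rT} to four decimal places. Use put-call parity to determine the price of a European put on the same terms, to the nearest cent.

exp(−rT) = exp(−0.021·1.5) = 0.9690
Put-call parity: C − P = S − K·e^(−rT) = 220 − 250·0.9690 = 220 − 242.2500 = -22.2500
P = C − (C − P) = 25.68 − (-22.2500) = 47.9300

$47.93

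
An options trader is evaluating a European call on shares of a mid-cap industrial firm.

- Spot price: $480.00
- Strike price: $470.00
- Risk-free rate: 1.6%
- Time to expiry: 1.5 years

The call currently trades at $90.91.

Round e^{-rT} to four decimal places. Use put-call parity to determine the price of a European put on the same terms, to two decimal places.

$69.77

e^(−rT) = e^(−0.016·1.5) = 0.9763
Put-call parity: C − P = S − K·e^(−rT) = 480 − 470·0.9763 = 480 − 458.8610 = 21.1390
P = C − (C − P) = 90.91 − (21.1390) = 69.7710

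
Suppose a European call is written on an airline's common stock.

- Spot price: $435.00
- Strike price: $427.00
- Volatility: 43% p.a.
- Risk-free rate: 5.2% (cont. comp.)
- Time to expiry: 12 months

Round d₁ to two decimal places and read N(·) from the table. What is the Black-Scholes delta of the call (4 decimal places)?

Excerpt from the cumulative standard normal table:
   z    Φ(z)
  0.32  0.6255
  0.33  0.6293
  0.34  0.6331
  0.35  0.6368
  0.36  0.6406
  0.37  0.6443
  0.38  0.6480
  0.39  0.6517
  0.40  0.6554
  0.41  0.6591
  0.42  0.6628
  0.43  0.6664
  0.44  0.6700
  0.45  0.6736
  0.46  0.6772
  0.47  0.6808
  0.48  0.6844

σ√T = 0.43 × 1.0000 = 0.4300
d₁ = [ln(435/427) + (0.052 + 0.43²/2)·1] / 0.4300 = [0.0186 + 0.1444] / 0.4300 = 0.3791 ⇒ 0.38
N(d₁) = N(0.38) = 0.6480
Δ_call = N(d₁) = 0.6480

0.6480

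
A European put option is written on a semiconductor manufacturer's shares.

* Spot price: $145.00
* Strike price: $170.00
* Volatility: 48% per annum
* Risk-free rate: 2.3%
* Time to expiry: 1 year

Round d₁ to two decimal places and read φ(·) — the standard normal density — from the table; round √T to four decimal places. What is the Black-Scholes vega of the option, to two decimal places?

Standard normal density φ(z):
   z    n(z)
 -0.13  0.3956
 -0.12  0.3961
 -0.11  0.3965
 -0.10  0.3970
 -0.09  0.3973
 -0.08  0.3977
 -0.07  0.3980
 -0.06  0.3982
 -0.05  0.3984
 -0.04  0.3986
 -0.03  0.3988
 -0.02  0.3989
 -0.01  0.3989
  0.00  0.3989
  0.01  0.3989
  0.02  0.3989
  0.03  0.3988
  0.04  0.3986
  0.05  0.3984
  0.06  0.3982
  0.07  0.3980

57.80

T = 1;  σ√T = 0.4800
ln(S/K) + (r + σ²/2)T = ln(145/170) + (0.023 + 0.48²/2)·1 = -0.1591 + 0.1382 = -0.0209
d₁ = -0.0209 / 0.4800 = -0.0435 ⇒ -0.04
√T = √1 = 1.0000
φ(d₁) = φ(-0.04) = 0.3986
vega = S·φ(d₁)·√T = 145·0.3986·1.0000 = 57.7970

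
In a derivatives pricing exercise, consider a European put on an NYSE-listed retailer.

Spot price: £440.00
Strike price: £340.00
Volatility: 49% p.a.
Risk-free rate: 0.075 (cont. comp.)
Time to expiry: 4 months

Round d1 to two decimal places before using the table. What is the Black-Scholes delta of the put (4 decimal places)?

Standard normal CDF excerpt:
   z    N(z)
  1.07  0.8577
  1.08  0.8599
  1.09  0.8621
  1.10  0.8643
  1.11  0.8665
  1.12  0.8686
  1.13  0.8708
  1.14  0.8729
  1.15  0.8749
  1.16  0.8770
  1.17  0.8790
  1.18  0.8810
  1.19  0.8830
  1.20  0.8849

σ√T = 0.49 × 0.5774 = 0.2829
ln(S/K) + (r + σ²/2)T = ln(440/340) + (0.075 + 0.49²/2)·0.3333 = 0.2578 + 0.0650 = 0.3228
d₁ = 0.3228 / 0.2829 = 1.1412 which rounds to 1.14
N(d₁) = N(1.14) = 0.8729
Δ_put = N(d₁) − 1 = 0.8729 − 1 = -0.1271

-0.1271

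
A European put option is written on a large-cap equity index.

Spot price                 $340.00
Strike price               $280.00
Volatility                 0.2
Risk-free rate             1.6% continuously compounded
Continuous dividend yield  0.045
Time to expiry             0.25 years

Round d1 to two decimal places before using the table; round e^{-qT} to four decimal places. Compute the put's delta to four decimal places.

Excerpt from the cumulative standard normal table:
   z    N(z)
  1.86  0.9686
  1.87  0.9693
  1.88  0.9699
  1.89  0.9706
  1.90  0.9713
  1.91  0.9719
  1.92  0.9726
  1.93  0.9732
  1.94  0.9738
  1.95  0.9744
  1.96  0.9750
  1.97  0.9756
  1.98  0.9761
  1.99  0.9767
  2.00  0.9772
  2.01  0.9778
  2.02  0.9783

-0.0271

σ√T = 0.2·√0.25 = 0.1000
d₁ = [ln(340/280) + (0.016 − 0.045 + ½·0.2²)·0.25] / (σ√T) = (0.1942 − 0.0022) / 0.1000 = 1.9191 → 1.92
N(d₁) = N(1.92) = 0.9726
Δ_put = exp(−qT)·(N(d₁) − 1) = 0.9888·(0.9726 − 1) = -0.0271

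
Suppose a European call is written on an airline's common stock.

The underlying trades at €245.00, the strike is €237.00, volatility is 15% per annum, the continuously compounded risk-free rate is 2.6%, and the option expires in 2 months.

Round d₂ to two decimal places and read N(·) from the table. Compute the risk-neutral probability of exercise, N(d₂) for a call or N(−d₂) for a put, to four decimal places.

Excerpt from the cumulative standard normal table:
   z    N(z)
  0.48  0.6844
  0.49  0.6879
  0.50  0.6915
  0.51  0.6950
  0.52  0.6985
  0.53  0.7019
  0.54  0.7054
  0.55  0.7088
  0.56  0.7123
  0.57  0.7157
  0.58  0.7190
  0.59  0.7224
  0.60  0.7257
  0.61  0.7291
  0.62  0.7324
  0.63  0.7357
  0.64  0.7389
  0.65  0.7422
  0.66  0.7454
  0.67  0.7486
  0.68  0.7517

0.7190

σ√T = 0.15 × 0.4082 = 0.0612
d₁ = [ln(245/237) + (0.026 + 0.15²/2)·0.1667] / 0.0612 = [0.0332 + 0.0062] / 0.0612 = 0.6435 ⇒ 0.64
d₂ = d₁ − σ√T = 0.6435 − 0.0612 = 0.5823 ⇒ 0.58
Risk-neutral Pr[S_T > K] = N(d₂) = N(0.58) = 0.7190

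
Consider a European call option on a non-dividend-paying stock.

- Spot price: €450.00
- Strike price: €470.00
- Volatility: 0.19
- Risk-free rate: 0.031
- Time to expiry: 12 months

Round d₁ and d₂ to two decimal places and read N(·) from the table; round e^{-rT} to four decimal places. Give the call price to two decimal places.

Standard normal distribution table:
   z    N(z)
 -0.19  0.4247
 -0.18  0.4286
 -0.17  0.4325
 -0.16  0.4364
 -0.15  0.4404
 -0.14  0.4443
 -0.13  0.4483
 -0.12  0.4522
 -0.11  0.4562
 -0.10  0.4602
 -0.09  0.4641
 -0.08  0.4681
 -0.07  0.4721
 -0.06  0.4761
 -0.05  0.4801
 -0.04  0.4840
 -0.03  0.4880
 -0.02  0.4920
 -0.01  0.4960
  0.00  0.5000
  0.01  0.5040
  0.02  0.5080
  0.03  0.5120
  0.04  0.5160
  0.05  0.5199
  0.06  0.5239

€31.55

T = 1;  σ√T = 0.1900
d₁ = [ln(450/470) + (0.031 + 0.19²/2)·1] / 0.1900 = [-0.0435 + 0.0490] / 0.1900 = 0.0293 ≈ 0.03
d₂ = d₁ − σ√T = 0.0293 − 0.1900 = -0.1607 ≈ -0.16
e^(−rT) = e^(−0.031·1) = 0.9695
N(d₁) = N(0.03) = 0.5120;  N(d₂) = N(-0.16) = 0.4364
C = 450·0.5120 − 470·0.9695·0.4364 = 230.4000 − 198.8522 = 31.5478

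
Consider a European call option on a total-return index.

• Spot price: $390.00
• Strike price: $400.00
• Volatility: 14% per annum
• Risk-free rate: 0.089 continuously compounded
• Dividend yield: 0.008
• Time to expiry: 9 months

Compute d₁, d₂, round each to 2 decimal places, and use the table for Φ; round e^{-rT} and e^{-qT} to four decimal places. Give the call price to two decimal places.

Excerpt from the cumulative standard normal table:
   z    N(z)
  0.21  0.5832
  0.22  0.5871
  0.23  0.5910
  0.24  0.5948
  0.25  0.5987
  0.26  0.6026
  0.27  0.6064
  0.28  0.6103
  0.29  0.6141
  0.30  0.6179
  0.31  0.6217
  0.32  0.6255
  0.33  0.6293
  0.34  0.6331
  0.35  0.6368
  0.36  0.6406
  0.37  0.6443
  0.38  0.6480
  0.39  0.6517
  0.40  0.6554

σ√T = 0.14 × 0.8660 = 0.1212
ln(S/K) + (r − q + σ²/2)T = ln(390/400) + (0.089 − 0.008 + 0.14²/2)·0.75 = -0.0253 + 0.0681 = 0.0428
d₁ = 0.0428 / 0.1212 = 0.3529 → 0.35
d₂ = d₁ − σ√T = 0.3529 − 0.1212 = 0.2316 → 0.23
exp(−qT) = exp(−0.008·0.75) = 0.9940;  exp(−rT) = exp(−0.089·0.75) = 0.9354
N(d₁) = N(0.35) = 0.6368;  N(d₂) = N(0.23) = 0.5910
C = 390·0.9940·0.6368 − 400·0.9354·0.5910 = 246.8619 − 221.1286 = 25.7333

$25.73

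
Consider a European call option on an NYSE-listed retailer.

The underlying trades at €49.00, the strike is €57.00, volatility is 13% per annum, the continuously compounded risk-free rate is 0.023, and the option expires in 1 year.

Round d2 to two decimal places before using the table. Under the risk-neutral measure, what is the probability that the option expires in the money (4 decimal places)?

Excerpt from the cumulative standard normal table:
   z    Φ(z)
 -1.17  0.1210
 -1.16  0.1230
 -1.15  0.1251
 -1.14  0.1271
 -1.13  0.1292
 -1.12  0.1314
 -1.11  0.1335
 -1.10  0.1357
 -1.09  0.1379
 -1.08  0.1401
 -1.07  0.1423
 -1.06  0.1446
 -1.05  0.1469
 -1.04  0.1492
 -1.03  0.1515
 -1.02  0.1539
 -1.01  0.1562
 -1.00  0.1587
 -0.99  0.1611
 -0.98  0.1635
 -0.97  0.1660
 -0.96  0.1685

σ√T = 0.13·√1 = 0.1300
d₁ = [ln(49/57) + (0.023 + ½·0.13²)·1] / (σ√T) = (-0.1512 + 0.0314) / 0.1300 = -0.9214 ⇒ -0.92
d₂ = -0.9214 − 0.1300 = -1.0514 ⇒ -1.05
Risk-neutral Pr[S_T > K] = N(d₂) = N(-1.05) = 0.1469

0.1469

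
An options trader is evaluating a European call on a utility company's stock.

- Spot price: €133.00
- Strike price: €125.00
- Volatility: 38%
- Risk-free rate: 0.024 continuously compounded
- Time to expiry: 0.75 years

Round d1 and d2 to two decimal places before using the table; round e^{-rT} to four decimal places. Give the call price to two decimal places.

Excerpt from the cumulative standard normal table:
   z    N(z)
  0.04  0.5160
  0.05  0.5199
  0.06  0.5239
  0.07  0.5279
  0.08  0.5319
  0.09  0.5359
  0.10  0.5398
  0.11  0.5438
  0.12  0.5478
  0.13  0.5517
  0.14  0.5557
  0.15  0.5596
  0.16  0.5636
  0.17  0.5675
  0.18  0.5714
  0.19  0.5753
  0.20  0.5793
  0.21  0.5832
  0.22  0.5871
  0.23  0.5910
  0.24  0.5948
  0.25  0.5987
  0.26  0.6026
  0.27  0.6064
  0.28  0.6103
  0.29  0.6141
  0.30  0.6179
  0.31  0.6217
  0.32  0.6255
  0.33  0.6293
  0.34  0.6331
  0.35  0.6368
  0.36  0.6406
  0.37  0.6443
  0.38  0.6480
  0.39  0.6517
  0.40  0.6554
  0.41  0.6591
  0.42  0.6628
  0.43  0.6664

€22.36

T = 0.75;  σ√T = 0.3291
ln(S/K) + (r + σ²/2)T = ln(133/125) + (0.024 + 0.38²/2)·0.75 = 0.0620 + 0.0722 = 0.1342
d₁ = 0.1342 / 0.3291 = 0.4077 ≈ 0.41
d₂ = d₁ − σ√T = 0.4077 − 0.3291 = 0.0787 ≈ 0.08
exp(−rT) = exp(−0.024·0.75) = 0.9822
C = 133·N(0.41) − 125·0.9822·N(0.08) = 133·0.6591 − 125·0.9822·0.5319 = 87.6603 − 65.3040 = 22.3563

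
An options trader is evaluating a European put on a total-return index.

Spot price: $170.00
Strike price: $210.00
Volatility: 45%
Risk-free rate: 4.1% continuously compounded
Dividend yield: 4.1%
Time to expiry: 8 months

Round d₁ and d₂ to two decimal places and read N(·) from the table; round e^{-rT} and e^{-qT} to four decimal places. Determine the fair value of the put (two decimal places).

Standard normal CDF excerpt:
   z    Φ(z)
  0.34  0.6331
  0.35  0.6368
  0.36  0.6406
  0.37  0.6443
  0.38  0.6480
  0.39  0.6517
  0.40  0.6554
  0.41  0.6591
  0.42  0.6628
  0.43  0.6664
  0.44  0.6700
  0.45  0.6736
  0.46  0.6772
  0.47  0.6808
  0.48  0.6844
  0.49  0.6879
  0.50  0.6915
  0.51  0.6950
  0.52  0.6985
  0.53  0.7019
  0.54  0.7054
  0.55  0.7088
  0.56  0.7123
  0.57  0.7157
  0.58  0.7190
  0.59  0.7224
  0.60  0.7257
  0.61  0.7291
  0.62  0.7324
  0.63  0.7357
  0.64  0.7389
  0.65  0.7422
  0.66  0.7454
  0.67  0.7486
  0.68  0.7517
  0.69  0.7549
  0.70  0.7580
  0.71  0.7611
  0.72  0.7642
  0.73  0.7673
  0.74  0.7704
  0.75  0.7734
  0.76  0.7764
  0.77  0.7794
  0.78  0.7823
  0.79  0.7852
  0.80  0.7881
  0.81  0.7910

$50.84

σ√T = 0.45 × 0.8165 = 0.3674
d₁ = [ln(170/210) + (0.041 − 0.041 + 0.45²/2)·0.6667] / 0.3674 = [-0.2113 + 0.0675] / 0.3674 = -0.3914 ≈ -0.39
d₂ = d₁ − σ√T = -0.3914 − 0.3674 = -0.7588 ≈ -0.76
exp(−qT) = exp(−0.041·0.6667) = 0.9730;  exp(−rT) = exp(−0.041·0.6667) = 0.9730
P = 210·0.9730·N(0.76) − 170·0.9730·N(0.39) = 210·0.9730·0.7764 − 170·0.9730·0.6517 = 158.6418 − 107.7977 = 50.8441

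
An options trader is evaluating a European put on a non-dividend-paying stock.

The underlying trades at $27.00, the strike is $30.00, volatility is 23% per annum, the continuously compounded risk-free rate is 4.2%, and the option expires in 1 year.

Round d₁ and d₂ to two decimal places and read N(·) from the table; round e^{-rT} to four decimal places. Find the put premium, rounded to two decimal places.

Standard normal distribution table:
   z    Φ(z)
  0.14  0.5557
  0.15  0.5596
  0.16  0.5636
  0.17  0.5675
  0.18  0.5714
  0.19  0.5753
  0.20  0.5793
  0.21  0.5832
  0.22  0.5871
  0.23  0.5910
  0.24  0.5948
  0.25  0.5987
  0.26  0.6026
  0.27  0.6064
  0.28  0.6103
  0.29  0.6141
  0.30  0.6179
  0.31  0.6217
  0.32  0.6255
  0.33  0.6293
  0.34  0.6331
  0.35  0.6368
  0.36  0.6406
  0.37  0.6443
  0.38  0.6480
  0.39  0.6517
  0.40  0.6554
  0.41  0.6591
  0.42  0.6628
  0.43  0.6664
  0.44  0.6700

$3.53

T = 1;  σ√T = 0.2300
d₁ = [ln(27/30) + (0.042 + ½·0.23²)·1] / (σ√T) = (-0.1054 + 0.0685) / 0.2300 = -0.1605 which rounds to -0.16
d₂ = -0.1605 − 0.2300 = -0.3905 which rounds to -0.39
exp(−rT) = exp(−0.042·1) = 0.9589
N(−d₂) = N(0.39) = 0.6517;  N(−d₁) = N(0.16) = 0.5636
P = 30·0.9589·0.6517 − 27·0.5636 = 18.7475 − 15.2172 = 3.5303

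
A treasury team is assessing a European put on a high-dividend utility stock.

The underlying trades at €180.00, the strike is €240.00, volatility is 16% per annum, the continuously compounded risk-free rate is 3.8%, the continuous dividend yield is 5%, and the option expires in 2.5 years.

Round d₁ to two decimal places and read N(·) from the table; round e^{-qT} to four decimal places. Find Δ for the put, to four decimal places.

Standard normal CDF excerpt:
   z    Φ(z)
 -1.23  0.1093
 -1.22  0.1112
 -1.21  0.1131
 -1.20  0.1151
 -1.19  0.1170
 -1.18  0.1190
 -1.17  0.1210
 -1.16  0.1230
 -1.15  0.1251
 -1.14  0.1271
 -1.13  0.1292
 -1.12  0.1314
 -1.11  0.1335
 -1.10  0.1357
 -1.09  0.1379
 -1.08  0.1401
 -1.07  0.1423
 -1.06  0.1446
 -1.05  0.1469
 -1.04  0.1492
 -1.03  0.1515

-0.7685

σ√T = 0.16·√2.5 = 0.2530
d₁ = [ln(180/240) + (0.038 − 0.05 + ½·0.16²)·2.5] / (σ√T) = (-0.2877 + 0.0020) / 0.2530 = -1.1293 → -1.13
N(d₁) = N(-1.13) = 0.1292
Δ_put = exp(−qT)·(N(d₁) − 1) = 0.8825·(0.1292 − 1) = -0.7685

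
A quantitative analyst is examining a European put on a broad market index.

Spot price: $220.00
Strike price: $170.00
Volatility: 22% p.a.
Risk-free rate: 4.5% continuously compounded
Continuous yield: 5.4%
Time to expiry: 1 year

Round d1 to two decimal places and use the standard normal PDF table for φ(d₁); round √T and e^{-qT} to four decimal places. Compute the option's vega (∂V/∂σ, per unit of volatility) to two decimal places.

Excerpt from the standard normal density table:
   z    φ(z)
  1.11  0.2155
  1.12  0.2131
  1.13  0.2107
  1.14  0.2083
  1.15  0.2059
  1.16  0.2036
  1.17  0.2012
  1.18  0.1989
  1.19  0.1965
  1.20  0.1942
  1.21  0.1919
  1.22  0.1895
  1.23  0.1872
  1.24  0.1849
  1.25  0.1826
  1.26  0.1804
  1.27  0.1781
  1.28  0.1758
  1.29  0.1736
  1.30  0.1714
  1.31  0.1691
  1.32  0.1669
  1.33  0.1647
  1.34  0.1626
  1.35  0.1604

38.54

σ√T = 0.22·√1 = 0.2200
d₁ = [ln(220/170) + (0.045 − 0.054 + 0.22²/2)·1] / 0.2200 = [0.2578 + 0.0152] / 0.2200 = 1.2410 which rounds to 1.24
√T = √1 = 1.0000
φ(d₁) = φ(1.24) = 0.1849
exp(−qT) = exp(−0.054·1) = 0.9474
vega = S·exp(−qT)·φ(d₁)·√T = 220·0.9474·0.1849·1.0000 = 38.5383
(Vega is the same for a European call and put with the same parameters.)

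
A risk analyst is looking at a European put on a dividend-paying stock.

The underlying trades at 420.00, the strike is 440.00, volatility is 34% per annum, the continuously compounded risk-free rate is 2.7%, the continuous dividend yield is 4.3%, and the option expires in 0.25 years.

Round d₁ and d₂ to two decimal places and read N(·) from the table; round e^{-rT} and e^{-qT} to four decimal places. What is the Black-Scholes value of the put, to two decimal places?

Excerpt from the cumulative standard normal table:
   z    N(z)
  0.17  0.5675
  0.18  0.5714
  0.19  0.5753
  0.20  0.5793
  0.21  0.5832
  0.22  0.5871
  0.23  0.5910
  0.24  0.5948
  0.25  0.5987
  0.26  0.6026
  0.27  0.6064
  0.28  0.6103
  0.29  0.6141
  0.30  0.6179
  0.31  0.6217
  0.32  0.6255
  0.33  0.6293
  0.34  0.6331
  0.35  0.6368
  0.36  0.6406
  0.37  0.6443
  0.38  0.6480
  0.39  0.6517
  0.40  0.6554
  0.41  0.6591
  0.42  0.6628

40.89

σ√T = 0.34 × 0.5000 = 0.1700
ln(S/K) + (r − q + σ²/2)T = ln(420/440) + (0.027 − 0.043 + 0.34²/2)·0.25 = -0.0465 + 0.0105 = -0.0361
d₁ = -0.0361 / 0.1700 = -0.2122 ≈ -0.21
d₂ = d₁ − σ√T = -0.2122 − 0.1700 = -0.3822 ≈ -0.38
exp(−qT) = exp(−0.043·0.25) = 0.9893;  exp(−rT) = exp(−0.027·0.25) = 0.9933
N(−d₂) = N(0.38) = 0.6480;  N(−d₁) = N(0.21) = 0.5832
P = 440·0.9933·0.6480 − 420·0.9893·0.5832 = 283.2097 − 242.3231 = 40.8866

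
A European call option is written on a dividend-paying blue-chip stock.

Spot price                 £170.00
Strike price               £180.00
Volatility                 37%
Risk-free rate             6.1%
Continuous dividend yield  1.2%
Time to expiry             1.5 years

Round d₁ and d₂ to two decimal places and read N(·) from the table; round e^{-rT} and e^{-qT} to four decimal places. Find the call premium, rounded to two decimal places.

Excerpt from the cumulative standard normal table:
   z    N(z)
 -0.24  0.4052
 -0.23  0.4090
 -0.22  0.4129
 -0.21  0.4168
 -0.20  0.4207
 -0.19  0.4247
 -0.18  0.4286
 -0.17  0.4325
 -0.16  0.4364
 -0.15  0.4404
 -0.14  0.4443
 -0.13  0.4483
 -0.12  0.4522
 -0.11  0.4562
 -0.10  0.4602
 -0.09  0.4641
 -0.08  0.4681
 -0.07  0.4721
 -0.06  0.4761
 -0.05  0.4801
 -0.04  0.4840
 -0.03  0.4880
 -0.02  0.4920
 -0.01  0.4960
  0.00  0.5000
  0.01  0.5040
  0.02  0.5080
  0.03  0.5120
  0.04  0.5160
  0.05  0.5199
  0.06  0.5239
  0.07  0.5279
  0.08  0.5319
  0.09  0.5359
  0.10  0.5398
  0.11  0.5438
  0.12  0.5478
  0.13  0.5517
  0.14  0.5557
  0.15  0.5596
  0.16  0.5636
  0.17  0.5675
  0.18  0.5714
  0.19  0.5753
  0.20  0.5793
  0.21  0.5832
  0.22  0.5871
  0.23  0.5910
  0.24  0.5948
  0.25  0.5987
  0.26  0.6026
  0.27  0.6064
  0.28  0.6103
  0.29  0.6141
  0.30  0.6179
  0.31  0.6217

£30.85

T = 1.5;  σ√T = 0.4532
ln(S/K) + (r − q + σ²/2)T = ln(170/180) + (0.061 − 0.012 + 0.37²/2)·1.5 = -0.0572 + 0.1762 = 0.1190
d₁ = 0.1190 / 0.4532 = 0.2626 which rounds to 0.26
d₂ = d₁ − σ√T = 0.2626 − 0.4532 = -0.1905 which rounds to -0.19
exp(−qT) = exp(−0.012·1.5) = 0.9822;  exp(−rT) = exp(−0.061·1.5) = 0.9126
N(d₁) = N(0.26) = 0.6026;  N(d₂) = N(-0.19) = 0.4247
C = 170·0.9822·0.6026 − 180·0.9126·0.4247 = 100.6185 − 69.7646 = 30.8539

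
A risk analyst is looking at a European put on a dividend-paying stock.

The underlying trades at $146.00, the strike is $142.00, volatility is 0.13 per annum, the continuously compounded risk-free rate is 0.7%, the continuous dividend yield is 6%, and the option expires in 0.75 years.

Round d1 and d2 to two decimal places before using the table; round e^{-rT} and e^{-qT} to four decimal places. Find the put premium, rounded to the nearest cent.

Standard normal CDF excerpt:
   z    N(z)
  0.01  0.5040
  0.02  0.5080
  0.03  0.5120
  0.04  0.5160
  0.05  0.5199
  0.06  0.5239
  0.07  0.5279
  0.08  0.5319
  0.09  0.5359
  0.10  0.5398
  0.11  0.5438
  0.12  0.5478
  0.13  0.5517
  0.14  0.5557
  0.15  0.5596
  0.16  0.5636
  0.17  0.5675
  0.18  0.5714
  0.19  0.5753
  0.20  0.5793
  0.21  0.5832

T = 0.75;  σ√T = 0.1126
ln(S/K) + (r − q + σ²/2)T = ln(146/142) + (0.007 − 0.06 + 0.13²/2)·0.75 = 0.0278 − 0.0334 = -0.0056
d₁ = -0.0056 / 0.1126 = -0.0500 which rounds to -0.05
d₂ = d₁ − σ√T = -0.0500 − 0.1126 = -0.1626 which rounds to -0.16
exp(−qT) = exp(−0.06·0.75) = 0.9560;  exp(−rT) = exp(−0.007·0.75) = 0.9948
N(−d₂) = N(0.16) = 0.5636;  N(−d₁) = N(0.05) = 0.5199
P = 142·0.9948·0.5636 − 146·0.9560·0.5199 = 79.6150 − 72.5656 = 7.0495

$7.05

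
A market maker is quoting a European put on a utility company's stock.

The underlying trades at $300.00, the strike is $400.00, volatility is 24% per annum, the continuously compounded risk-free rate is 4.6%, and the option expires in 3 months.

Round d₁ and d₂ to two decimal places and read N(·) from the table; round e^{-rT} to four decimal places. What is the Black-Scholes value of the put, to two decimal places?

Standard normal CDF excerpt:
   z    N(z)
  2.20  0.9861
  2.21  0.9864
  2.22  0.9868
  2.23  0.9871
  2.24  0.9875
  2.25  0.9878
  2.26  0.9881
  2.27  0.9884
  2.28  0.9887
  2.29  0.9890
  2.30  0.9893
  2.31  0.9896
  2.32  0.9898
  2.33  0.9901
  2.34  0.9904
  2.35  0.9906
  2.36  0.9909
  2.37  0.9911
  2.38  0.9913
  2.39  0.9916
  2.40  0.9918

$95.59

T = 0.25;  σ√T = 0.1200
d₁ = [ln(300/400) + (0.046 + ½·0.24²)·0.25] / (σ√T) = (-0.2877 + 0.0187) / 0.1200 = -2.2415 ⇒ -2.24
d₂ = -2.2415 − 0.1200 = -2.3615 ⇒ -2.36
exp(−rT) = exp(−0.046·0.25) = 0.9886
N(−d₂) = N(2.36) = 0.9909;  N(−d₁) = N(2.24) = 0.9875
P = 400·0.9886·0.9909 − 300·0.9875 = 391.8415 − 296.2500 = 95.5915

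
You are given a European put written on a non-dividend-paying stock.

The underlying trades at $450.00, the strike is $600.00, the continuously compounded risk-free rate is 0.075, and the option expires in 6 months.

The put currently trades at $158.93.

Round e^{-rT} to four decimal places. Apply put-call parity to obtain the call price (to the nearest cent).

exp(−rT) = exp(−0.075·0.5) = 0.9632
Put-call parity: C − P = S − K·e^(−rT) = 450 − 600·0.9632 = 450 − 577.9200 = -127.9200
C = P + (C − P) = 158.93 + (-127.9200) = 31.0100

$31.01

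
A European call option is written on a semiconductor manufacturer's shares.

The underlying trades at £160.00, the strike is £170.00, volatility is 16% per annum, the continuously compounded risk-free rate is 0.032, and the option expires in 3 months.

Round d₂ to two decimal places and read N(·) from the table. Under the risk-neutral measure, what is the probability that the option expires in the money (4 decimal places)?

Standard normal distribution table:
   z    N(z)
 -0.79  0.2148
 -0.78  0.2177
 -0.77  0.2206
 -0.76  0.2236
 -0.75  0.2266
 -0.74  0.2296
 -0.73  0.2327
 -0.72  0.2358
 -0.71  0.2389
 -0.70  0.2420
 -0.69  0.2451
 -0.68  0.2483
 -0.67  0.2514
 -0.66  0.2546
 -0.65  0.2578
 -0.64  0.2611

0.2420

σ√T = 0.16·√0.25 = 0.0800
d₁ = [ln(160/170) + (0.032 + 0.16²/2)·0.25] / 0.0800 = [-0.0606 + 0.0112] / 0.0800 = -0.6178 which rounds to -0.62
d₂ = d₁ − σ√T = -0.6178 − 0.0800 = -0.6978 which rounds to -0.70
Risk-neutral Pr[S_T > K] = N(d₂) = N(-0.70) = 0.2420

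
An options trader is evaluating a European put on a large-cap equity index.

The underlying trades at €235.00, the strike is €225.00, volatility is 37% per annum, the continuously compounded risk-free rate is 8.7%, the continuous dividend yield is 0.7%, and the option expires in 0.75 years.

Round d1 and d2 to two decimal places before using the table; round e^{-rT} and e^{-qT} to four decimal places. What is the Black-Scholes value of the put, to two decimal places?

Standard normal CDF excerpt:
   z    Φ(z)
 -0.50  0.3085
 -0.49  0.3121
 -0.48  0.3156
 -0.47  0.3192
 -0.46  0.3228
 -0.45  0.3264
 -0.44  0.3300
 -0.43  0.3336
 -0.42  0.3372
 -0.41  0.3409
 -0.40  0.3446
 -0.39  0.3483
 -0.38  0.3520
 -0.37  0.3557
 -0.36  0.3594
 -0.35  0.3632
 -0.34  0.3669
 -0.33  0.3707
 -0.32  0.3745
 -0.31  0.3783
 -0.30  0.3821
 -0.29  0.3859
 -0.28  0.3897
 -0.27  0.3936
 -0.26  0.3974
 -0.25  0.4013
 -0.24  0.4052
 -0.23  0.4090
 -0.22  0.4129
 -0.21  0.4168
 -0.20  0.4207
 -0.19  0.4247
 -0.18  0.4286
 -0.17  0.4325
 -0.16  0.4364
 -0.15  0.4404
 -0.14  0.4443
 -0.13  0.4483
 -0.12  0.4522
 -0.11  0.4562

σ√T = 0.37 × 0.8660 = 0.3204
d₁ = [ln(235/225) + (0.087 − 0.007 + ½·0.37²)·0.75] / (σ√T) = (0.0435 + 0.1113) / 0.3204 = 0.4832 ≈ 0.48
d₂ = 0.4832 − 0.3204 = 0.1627 ≈ 0.16
e^(−qT) = e^(−0.007·0.75) = 0.9948;  e^(−rT) = e^(−0.087·0.75) = 0.9368
N(−d₂) = N(-0.16) = 0.4364;  N(−d₁) = N(-0.48) = 0.3156
P = 225·0.9368·0.4364 − 235·0.9948·0.3156 = 91.9844 − 73.7803 = 18.2041

€18.20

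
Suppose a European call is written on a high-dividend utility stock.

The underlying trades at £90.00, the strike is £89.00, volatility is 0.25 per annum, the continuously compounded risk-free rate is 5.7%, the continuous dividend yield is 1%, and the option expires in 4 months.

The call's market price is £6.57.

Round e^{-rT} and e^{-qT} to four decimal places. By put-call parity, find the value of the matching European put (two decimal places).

exp(−qT) = exp(−0.01·0.3333) = 0.9967;  exp(−rT) = exp(−0.057·0.3333) = 0.9812
Put-call parity: C − P = S·e^(−qT) − K·e^(−rT) = 90·0.9967 − 89·0.9812 = 89.7030 − 87.3268 = 2.3762
P = C − (C − P) = 6.57 − (2.3762) = 4.1938

£4.19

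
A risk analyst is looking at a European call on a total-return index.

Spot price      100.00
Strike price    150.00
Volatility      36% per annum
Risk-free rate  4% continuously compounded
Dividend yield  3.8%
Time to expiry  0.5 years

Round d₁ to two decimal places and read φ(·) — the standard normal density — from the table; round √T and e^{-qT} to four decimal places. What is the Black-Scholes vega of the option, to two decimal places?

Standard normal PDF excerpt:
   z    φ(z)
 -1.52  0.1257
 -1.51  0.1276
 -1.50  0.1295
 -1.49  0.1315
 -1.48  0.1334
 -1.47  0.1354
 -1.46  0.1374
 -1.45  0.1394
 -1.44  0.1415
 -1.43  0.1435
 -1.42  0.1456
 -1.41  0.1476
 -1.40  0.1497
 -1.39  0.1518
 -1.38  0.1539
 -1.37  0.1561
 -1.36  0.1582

σ√T = 0.36·√0.5 = 0.2546
d₁ = [ln(100/150) + (0.04 − 0.038 + 0.36²/2)·0.5] / 0.2546 = [-0.4055 + 0.0334] / 0.2546 = -1.4616 which rounds to -1.46
√T = √0.5 = 0.7071
φ(d₁) = φ(-1.46) = 0.1374
exp(−qT) = exp(−0.038·0.5) = 0.9812
vega = S·exp(−qT)·φ(d₁)·√T = 100·0.9812·0.1374·0.7071 = 9.5329
(Call and put vega coincide under Black-Scholes.)

9.53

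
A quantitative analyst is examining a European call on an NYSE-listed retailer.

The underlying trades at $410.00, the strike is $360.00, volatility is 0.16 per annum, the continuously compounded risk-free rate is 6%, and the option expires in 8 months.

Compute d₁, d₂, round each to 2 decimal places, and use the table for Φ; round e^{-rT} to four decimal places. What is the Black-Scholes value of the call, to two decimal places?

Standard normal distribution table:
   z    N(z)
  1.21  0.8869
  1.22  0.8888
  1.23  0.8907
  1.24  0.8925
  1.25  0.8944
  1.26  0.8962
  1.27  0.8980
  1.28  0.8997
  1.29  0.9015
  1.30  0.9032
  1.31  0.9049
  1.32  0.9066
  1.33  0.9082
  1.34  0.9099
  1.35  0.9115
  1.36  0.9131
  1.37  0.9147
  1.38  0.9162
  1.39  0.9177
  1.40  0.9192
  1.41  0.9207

σ√T = 0.16 × 0.8165 = 0.1306
d₁ = [ln(410/360) + (0.06 + 0.16²/2)·0.6667] / 0.1306 = [0.1301 + 0.0485] / 0.1306 = 1.3670 ≈ 1.37
d₂ = d₁ − σ√T = 1.3670 − 0.1306 = 1.2364 ≈ 1.24
e^(−rT) = e^(−0.06·0.6667) = 0.9608
N(d₁) = N(1.37) = 0.9147;  N(d₂) = N(1.24) = 0.8925
C = 410·0.9147 − 360·0.9608·0.8925 = 375.0270 − 308.7050 = 66.3220

$66.32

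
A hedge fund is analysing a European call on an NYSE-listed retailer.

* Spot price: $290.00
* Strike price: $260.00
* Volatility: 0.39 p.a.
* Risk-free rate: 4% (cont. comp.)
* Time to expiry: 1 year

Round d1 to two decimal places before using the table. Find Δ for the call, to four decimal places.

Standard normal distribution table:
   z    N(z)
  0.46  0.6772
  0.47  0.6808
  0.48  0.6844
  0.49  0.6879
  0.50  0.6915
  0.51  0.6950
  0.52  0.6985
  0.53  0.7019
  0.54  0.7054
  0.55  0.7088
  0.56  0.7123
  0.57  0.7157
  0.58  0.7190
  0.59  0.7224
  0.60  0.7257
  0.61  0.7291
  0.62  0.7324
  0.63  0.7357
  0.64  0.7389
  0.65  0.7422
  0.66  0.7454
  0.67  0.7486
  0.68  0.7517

0.7190

σ√T = 0.39·√1 = 0.3900
ln(S/K) + (r + σ²/2)T = ln(290/260) + (0.04 + 0.39²/2)·1 = 0.1092 + 0.1161 = 0.2252
d₁ = 0.2252 / 0.3900 = 0.5776 ≈ 0.58
N(d₁) = N(0.58) = 0.7190
Δ_call = N(d₁) = 0.7190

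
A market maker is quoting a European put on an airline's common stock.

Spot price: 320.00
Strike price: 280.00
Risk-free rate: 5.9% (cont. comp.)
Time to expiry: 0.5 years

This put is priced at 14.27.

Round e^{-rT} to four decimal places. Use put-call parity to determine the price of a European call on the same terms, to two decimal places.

exp(−rT) = exp(−0.059·0.5) = 0.9709
Put-call parity: C − P = S − K·e^(−rT) = 320 − 280·0.9709 = 320 − 271.8520 = 48.1480
C = P + (C − P) = 14.27 + (48.1480) = 62.4180

62.42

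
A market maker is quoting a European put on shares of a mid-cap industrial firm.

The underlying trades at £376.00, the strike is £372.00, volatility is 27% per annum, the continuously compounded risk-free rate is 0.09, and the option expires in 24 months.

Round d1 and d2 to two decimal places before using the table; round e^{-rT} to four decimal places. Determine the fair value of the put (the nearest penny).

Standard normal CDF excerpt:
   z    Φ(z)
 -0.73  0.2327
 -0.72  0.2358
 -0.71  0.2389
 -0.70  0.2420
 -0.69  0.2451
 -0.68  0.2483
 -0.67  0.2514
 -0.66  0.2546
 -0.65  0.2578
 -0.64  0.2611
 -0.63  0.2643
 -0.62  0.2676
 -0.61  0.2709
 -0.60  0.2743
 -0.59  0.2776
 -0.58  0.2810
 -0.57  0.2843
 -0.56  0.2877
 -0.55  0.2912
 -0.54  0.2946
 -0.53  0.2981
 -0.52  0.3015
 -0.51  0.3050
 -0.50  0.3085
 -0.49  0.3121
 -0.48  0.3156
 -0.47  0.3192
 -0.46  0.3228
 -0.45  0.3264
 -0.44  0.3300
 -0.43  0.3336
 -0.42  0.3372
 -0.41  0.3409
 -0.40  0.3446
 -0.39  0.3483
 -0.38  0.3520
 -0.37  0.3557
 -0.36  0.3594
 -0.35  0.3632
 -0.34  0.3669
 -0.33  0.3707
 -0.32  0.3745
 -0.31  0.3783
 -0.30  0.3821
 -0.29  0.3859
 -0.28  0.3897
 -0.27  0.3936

σ√T = 0.27 × 1.4142 = 0.3818
d₁ = [ln(376/372) + (0.09 + 0.27²/2)·2] / 0.3818 = [0.0107 + 0.2529] / 0.3818 = 0.6903 ⇒ 0.69
d₂ = d₁ − σ√T = 0.6903 − 0.3818 = 0.3085 ⇒ 0.31
exp(−rT) = exp(−0.09·2) = 0.8353
N(−d₂) = N(-0.31) = 0.3783;  N(−d₁) = N(-0.69) = 0.2451
P = 372·0.8353·0.3783 − 376·0.2451 = 117.5498 − 92.1576 = 25.3922

£25.39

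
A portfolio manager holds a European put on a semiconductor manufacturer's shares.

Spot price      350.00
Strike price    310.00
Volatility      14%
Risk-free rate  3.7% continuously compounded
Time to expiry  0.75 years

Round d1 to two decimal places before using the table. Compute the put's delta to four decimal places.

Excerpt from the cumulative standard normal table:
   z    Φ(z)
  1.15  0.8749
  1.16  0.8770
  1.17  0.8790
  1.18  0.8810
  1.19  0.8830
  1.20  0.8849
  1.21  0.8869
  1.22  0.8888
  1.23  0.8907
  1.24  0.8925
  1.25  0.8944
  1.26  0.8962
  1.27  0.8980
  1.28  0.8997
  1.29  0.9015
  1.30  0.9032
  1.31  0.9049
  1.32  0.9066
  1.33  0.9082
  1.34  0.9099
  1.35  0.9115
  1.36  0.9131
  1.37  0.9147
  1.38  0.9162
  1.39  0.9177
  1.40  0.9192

σ√T = 0.14 × 0.8660 = 0.1212
d₁ = [ln(350/310) + (0.037 + 0.14²/2)·0.75] / 0.1212 = [0.1214 + 0.0351] / 0.1212 = 1.2905 → 1.29
N(d₁) = N(1.29) = 0.9015
Δ_put = N(d₁) − 1 = 0.9015 − 1 = -0.0985

-0.0985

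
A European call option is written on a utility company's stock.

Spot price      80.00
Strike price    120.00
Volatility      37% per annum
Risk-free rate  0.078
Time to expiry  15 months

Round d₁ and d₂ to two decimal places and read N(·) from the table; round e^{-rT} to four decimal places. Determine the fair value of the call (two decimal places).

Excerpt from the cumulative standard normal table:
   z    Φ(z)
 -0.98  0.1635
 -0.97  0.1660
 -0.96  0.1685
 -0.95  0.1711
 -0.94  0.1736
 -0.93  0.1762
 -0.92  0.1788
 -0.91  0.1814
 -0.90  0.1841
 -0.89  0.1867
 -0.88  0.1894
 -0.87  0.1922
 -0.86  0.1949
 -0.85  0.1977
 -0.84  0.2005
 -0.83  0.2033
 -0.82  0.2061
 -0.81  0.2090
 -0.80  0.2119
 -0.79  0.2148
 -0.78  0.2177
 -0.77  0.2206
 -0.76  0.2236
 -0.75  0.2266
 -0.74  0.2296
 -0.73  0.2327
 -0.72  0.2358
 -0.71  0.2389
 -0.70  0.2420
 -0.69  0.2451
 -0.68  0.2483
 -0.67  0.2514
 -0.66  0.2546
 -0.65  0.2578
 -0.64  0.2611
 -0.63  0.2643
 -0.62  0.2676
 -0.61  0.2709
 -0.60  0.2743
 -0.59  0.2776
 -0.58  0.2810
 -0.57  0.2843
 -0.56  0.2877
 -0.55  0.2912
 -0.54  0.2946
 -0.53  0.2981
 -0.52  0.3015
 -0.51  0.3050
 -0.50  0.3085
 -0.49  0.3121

σ√T = 0.37 × 1.1180 = 0.4137
d₁ = [ln(80/120) + (0.078 + ½·0.37²)·1.25] / (σ√T) = (-0.4055 + 0.1831) / 0.4137 = -0.5376 ≈ -0.54
d₂ = -0.5376 − 0.4137 = -0.9513 ≈ -0.95
e^(−rT) = e^(−0.078·1.25) = 0.9071
N(d₁) = N(-0.54) = 0.2946;  N(d₂) = N(-0.95) = 0.1711
C = 80·0.2946 − 120·0.9071·0.1711 = 23.5680 − 18.6246 = 4.9434

4.94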